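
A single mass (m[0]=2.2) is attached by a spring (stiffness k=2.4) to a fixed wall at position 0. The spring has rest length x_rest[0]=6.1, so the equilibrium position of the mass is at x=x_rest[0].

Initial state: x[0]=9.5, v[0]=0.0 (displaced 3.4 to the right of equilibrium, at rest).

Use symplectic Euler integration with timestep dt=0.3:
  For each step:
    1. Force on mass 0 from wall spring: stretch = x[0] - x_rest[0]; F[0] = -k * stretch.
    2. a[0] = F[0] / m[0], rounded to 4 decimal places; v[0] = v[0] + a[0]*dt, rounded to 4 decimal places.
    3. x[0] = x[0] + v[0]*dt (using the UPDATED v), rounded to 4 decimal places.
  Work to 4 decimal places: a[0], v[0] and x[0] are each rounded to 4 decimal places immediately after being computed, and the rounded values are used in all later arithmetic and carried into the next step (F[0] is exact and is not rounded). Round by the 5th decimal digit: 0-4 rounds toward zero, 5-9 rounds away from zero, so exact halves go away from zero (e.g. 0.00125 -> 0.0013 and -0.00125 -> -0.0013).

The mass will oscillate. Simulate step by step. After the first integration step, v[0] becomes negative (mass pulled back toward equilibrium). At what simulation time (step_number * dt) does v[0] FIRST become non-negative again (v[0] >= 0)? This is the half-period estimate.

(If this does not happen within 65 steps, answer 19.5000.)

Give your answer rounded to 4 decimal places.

Step 0: x=[9.5000] v=[0.0000]
Step 1: x=[9.1662] v=[-1.1127]
Step 2: x=[8.5313] v=[-2.1162]
Step 3: x=[7.6577] v=[-2.9119]
Step 4: x=[6.6312] v=[-3.4217]
Step 5: x=[5.5525] v=[-3.5956]
Step 6: x=[4.5276] v=[-3.4164]
Step 7: x=[3.6571] v=[-2.9018]
Step 8: x=[3.0264] v=[-2.1023]
Step 9: x=[2.6975] v=[-1.0964]
Step 10: x=[2.7026] v=[0.0171]
First v>=0 after going negative at step 10, time=3.0000

Answer: 3.0000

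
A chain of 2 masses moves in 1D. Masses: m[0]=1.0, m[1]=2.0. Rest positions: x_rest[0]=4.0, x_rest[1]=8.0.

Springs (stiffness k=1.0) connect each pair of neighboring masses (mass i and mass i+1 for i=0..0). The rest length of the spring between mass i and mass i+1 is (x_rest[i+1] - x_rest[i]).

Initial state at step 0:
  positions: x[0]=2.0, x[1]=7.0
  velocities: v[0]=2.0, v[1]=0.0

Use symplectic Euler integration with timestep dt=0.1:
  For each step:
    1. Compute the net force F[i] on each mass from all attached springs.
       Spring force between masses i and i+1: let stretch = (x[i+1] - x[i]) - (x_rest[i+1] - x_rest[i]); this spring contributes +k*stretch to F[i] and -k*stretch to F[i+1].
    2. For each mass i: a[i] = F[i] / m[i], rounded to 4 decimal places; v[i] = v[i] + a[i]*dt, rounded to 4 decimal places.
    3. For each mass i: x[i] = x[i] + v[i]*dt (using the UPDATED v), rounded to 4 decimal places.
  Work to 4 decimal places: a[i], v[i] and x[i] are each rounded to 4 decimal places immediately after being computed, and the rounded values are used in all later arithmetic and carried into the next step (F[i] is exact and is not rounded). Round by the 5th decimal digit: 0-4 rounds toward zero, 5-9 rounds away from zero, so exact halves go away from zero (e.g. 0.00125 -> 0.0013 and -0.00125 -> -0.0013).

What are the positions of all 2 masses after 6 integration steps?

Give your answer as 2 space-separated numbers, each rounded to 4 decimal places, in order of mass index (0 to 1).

Step 0: x=[2.0000 7.0000] v=[2.0000 0.0000]
Step 1: x=[2.2100 6.9950] v=[2.1000 -0.0500]
Step 2: x=[2.4279 6.9861] v=[2.1785 -0.0893]
Step 3: x=[2.6513 6.9744] v=[2.2343 -0.1172]
Step 4: x=[2.8780 6.9611] v=[2.2666 -0.1334]
Step 5: x=[3.1055 6.9473] v=[2.2749 -0.1376]
Step 6: x=[3.3314 6.9343] v=[2.2591 -0.1297]

Answer: 3.3314 6.9343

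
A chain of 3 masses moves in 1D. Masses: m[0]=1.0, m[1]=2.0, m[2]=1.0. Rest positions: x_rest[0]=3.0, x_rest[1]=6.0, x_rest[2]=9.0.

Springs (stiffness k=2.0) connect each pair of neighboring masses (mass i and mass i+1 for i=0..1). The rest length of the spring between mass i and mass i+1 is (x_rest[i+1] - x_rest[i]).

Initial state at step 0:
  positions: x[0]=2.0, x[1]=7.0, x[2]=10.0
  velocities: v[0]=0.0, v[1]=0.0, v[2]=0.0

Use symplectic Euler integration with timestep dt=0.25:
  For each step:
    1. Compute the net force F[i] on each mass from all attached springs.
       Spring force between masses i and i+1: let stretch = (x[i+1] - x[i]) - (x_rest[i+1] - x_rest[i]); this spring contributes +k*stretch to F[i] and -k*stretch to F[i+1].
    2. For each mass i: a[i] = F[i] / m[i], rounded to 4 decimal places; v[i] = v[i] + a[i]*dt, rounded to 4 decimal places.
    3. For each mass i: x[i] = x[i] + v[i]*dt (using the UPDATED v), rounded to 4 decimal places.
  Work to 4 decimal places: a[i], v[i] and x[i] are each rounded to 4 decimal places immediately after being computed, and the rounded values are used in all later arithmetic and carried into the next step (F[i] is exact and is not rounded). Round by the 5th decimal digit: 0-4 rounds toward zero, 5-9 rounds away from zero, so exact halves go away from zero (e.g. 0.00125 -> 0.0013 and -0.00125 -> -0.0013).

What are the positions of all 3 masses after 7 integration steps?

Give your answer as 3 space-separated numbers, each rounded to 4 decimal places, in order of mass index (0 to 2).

Step 0: x=[2.0000 7.0000 10.0000] v=[0.0000 0.0000 0.0000]
Step 1: x=[2.2500 6.8750 10.0000] v=[1.0000 -0.5000 0.0000]
Step 2: x=[2.7031 6.6563 9.9844] v=[1.8125 -0.8750 -0.0625]
Step 3: x=[3.2754 6.3985 9.9278] v=[2.2891 -1.0313 -0.2266]
Step 4: x=[3.8631 6.1661 9.8050] v=[2.3507 -0.9298 -0.4913]
Step 5: x=[4.3637 6.0172 9.6023] v=[2.0022 -0.5958 -0.8108]
Step 6: x=[4.6960 5.9890 9.3265] v=[1.3290 -0.1129 -1.1034]
Step 7: x=[4.8149 6.0886 9.0085] v=[0.4755 0.3982 -1.2722]

Answer: 4.8149 6.0886 9.0085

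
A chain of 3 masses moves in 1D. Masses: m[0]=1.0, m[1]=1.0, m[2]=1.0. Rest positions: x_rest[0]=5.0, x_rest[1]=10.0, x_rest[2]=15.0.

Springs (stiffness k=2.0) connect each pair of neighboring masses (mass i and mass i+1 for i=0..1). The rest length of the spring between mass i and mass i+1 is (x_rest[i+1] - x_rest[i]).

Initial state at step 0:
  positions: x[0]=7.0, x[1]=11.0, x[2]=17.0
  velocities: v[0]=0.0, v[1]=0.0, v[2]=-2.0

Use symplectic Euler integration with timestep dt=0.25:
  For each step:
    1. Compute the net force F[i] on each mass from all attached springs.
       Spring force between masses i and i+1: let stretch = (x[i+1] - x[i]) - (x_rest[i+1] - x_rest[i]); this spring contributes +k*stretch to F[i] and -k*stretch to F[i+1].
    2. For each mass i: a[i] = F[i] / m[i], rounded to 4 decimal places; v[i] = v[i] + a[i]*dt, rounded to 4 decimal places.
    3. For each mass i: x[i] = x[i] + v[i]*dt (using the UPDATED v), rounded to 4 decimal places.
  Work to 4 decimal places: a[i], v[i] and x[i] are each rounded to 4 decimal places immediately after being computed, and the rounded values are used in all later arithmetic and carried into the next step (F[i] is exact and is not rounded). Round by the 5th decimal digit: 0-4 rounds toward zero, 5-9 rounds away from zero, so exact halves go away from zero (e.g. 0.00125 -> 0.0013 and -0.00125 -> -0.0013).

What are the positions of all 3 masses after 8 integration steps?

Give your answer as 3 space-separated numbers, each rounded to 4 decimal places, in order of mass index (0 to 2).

Answer: 5.8735 9.6750 15.4515

Derivation:
Step 0: x=[7.0000 11.0000 17.0000] v=[0.0000 0.0000 -2.0000]
Step 1: x=[6.8750 11.2500 16.3750] v=[-0.5000 1.0000 -2.5000]
Step 2: x=[6.6719 11.5938 15.7344] v=[-0.8125 1.3750 -2.5625]
Step 3: x=[6.4590 11.8399 15.2012] v=[-0.8516 0.9844 -2.1328]
Step 4: x=[6.2937 11.8336 14.8728] v=[-0.6612 -0.0254 -1.3135]
Step 5: x=[6.1959 11.5147 14.7895] v=[-0.3913 -1.2758 -0.3331]
Step 6: x=[6.1379 10.9403 14.9219] v=[-0.2319 -2.2978 0.5295]
Step 7: x=[6.0552 10.2633 15.1816] v=[-0.3307 -2.7082 1.0387]
Step 8: x=[5.8735 9.6750 15.4515] v=[-0.7267 -2.3531 1.0796]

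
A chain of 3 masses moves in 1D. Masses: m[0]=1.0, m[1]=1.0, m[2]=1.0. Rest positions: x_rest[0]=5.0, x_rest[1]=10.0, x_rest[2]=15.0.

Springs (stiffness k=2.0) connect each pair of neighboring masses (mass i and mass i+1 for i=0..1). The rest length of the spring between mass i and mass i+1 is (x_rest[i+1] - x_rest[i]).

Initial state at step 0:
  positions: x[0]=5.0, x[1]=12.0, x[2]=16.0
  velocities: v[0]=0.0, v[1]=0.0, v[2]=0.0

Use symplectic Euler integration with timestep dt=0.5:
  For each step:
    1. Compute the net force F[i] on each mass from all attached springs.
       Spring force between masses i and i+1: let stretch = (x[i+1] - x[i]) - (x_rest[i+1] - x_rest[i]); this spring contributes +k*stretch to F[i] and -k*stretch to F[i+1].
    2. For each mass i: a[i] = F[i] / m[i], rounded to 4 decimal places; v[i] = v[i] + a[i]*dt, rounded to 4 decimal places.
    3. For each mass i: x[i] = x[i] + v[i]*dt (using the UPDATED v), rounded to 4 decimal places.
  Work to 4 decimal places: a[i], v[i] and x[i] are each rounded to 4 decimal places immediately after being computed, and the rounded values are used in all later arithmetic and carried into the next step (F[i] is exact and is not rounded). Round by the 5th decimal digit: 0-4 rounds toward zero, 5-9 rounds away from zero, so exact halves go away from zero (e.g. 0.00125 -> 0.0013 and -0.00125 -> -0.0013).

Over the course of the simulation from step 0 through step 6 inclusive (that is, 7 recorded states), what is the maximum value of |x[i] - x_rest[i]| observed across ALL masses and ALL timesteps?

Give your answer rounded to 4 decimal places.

Answer: 2.1875

Derivation:
Step 0: x=[5.0000 12.0000 16.0000] v=[0.0000 0.0000 0.0000]
Step 1: x=[6.0000 10.5000 16.5000] v=[2.0000 -3.0000 1.0000]
Step 2: x=[6.7500 9.7500 16.5000] v=[1.5000 -1.5000 0.0000]
Step 3: x=[6.5000 10.8750 15.6250] v=[-0.5000 2.2500 -1.7500]
Step 4: x=[5.9375 12.1875 14.8750] v=[-1.1250 2.6250 -1.5000]
Step 5: x=[6.0000 11.7188 15.2813] v=[0.1250 -0.9375 0.8125]
Step 6: x=[6.4219 10.1719 16.4063] v=[0.8438 -3.0938 2.2500]
Max displacement = 2.1875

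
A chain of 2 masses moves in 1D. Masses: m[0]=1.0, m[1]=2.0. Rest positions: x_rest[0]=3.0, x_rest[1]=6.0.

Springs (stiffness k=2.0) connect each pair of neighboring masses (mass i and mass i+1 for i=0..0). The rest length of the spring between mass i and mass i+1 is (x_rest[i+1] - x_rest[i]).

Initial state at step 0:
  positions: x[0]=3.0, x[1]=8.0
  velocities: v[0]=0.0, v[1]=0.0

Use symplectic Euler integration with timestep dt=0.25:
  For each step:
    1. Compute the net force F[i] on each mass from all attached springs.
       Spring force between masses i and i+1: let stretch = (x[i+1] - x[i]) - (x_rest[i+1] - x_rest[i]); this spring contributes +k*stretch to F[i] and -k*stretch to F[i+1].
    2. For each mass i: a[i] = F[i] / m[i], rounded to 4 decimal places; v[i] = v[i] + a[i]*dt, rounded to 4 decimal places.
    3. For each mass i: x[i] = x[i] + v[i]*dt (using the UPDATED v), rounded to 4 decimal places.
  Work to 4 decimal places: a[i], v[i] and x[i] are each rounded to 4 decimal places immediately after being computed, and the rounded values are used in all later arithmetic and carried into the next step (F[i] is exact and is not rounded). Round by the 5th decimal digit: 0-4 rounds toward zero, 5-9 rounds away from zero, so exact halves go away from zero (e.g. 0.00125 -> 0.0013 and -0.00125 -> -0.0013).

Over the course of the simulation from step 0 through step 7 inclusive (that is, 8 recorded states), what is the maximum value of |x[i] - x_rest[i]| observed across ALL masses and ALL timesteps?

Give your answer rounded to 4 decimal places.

Answer: 2.6873

Derivation:
Step 0: x=[3.0000 8.0000] v=[0.0000 0.0000]
Step 1: x=[3.2500 7.8750] v=[1.0000 -0.5000]
Step 2: x=[3.7031 7.6484] v=[1.8125 -0.9063]
Step 3: x=[4.2744 7.3628] v=[2.2852 -1.1426]
Step 4: x=[4.8568 7.0716] v=[2.3294 -1.1647]
Step 5: x=[5.3410 6.8295] v=[1.9368 -0.9684]
Step 6: x=[5.6363 6.6819] v=[1.1811 -0.5905]
Step 7: x=[5.6873 6.6564] v=[0.2039 -0.1019]
Max displacement = 2.6873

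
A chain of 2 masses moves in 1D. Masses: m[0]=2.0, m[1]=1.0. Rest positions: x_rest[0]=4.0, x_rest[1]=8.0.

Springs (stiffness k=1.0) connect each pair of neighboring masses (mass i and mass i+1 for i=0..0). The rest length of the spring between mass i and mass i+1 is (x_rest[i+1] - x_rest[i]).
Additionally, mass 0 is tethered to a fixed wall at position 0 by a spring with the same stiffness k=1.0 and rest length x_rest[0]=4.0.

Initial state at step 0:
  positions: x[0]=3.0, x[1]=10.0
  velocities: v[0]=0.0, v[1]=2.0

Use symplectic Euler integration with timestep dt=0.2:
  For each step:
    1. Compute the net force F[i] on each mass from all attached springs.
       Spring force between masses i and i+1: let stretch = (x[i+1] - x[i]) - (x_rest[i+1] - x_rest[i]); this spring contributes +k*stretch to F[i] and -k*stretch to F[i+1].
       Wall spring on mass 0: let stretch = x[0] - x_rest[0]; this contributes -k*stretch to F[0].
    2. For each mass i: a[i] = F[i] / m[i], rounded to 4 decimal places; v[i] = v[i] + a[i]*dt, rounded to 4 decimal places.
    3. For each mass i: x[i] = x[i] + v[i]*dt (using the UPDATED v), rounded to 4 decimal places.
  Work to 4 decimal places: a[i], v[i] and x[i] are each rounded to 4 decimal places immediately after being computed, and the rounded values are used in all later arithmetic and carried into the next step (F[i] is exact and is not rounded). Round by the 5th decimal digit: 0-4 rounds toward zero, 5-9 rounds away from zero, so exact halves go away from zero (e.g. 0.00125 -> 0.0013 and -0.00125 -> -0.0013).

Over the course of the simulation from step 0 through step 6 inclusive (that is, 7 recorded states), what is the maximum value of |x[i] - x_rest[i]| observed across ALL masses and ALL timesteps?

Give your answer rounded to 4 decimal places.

Step 0: x=[3.0000 10.0000] v=[0.0000 2.0000]
Step 1: x=[3.0800 10.2800] v=[0.4000 1.4000]
Step 2: x=[3.2424 10.4320] v=[0.8120 0.7600]
Step 3: x=[3.4837 10.4564] v=[1.2067 0.1221]
Step 4: x=[3.7948 10.3619] v=[1.5556 -0.4724]
Step 5: x=[4.1614 10.1647] v=[1.8328 -0.9858]
Step 6: x=[4.5648 9.8874] v=[2.0170 -1.3865]
Max displacement = 2.4564

Answer: 2.4564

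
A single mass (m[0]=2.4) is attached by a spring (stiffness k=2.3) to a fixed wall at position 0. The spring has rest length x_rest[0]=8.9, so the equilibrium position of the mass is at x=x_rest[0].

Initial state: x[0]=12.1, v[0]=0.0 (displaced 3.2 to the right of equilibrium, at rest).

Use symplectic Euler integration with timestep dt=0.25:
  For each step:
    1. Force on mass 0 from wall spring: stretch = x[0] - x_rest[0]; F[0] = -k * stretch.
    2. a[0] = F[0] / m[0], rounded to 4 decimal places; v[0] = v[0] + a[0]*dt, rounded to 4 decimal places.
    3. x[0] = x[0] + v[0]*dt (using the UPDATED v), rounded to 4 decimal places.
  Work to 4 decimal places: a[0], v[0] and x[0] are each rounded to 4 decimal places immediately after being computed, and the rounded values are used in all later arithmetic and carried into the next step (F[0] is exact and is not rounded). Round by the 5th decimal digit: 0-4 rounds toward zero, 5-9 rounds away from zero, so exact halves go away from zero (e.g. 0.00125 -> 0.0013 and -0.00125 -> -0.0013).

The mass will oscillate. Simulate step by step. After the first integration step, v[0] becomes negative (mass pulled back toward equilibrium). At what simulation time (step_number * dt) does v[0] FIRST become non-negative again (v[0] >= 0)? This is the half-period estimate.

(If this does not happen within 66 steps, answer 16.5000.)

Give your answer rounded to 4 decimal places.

Step 0: x=[12.1000] v=[0.0000]
Step 1: x=[11.9083] v=[-0.7667]
Step 2: x=[11.5364] v=[-1.4875]
Step 3: x=[11.0066] v=[-2.1192]
Step 4: x=[10.3506] v=[-2.6239]
Step 5: x=[9.6077] v=[-2.9715]
Step 6: x=[8.8224] v=[-3.1411]
Step 7: x=[8.0418] v=[-3.1225]
Step 8: x=[7.3126] v=[-2.9169]
Step 9: x=[6.6785] v=[-2.5366]
Step 10: x=[6.1774] v=[-2.0044]
Step 11: x=[5.8394] v=[-1.3521]
Step 12: x=[5.6847] v=[-0.6188]
Step 13: x=[5.7226] v=[0.1515]
First v>=0 after going negative at step 13, time=3.2500

Answer: 3.2500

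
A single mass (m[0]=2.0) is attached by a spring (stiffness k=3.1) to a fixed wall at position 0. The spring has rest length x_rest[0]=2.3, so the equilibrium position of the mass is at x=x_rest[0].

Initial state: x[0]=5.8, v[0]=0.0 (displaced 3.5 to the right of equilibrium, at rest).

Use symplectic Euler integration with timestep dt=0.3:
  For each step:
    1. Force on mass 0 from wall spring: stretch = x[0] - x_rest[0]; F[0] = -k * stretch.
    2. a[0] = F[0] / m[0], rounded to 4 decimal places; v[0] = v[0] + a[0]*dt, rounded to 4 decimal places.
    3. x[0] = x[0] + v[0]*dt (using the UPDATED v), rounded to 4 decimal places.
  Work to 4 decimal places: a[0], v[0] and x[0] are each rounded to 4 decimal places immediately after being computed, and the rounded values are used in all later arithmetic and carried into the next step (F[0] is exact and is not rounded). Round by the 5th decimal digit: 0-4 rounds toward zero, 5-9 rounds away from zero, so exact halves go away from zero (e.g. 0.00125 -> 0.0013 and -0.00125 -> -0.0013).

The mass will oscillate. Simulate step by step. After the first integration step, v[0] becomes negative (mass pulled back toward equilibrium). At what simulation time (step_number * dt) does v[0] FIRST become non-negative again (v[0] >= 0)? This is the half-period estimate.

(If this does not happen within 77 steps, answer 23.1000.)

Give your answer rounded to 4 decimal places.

Step 0: x=[5.8000] v=[0.0000]
Step 1: x=[5.3118] v=[-1.6275]
Step 2: x=[4.4034] v=[-3.0280]
Step 3: x=[3.2016] v=[-4.0061]
Step 4: x=[1.8740] v=[-4.4254]
Step 5: x=[0.6058] v=[-4.2273]
Step 6: x=[-0.4261] v=[-3.4395]
Step 7: x=[-1.0777] v=[-2.1719]
Step 8: x=[-1.2581] v=[-0.6013]
Step 9: x=[-0.9421] v=[1.0532]
First v>=0 after going negative at step 9, time=2.7000

Answer: 2.7000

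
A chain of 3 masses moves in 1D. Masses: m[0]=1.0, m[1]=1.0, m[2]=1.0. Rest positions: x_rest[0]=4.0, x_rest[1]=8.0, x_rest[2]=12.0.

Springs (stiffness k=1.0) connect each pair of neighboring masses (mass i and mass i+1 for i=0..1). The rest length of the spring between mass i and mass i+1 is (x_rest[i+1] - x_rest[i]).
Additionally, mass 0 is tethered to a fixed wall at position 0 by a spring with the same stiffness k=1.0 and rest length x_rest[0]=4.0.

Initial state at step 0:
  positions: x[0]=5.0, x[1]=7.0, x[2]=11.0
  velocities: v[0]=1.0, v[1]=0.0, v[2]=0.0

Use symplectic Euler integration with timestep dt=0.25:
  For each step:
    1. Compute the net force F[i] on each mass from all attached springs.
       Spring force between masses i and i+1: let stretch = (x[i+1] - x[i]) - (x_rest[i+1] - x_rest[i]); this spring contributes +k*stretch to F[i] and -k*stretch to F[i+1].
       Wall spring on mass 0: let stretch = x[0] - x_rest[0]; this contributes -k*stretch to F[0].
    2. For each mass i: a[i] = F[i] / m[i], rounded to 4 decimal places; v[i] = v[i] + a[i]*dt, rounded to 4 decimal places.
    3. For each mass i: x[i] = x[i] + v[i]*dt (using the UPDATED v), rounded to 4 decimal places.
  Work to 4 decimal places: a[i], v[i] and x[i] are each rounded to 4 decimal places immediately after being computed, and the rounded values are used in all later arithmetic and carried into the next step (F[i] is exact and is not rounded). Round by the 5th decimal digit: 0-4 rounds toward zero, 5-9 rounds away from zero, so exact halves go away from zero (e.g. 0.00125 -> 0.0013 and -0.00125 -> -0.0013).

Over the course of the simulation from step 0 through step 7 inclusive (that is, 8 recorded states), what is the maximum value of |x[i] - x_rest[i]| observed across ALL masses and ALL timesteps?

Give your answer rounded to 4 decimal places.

Step 0: x=[5.0000 7.0000 11.0000] v=[1.0000 0.0000 0.0000]
Step 1: x=[5.0625 7.1250 11.0000] v=[0.2500 0.5000 0.0000]
Step 2: x=[4.9375 7.3633 11.0078] v=[-0.5000 0.9531 0.0313]
Step 3: x=[4.6555 7.6778 11.0379] v=[-1.1279 1.2578 0.1202]
Step 4: x=[4.2715 8.0134 11.1080] v=[-1.5362 1.3423 0.2802]
Step 5: x=[3.8544 8.3085 11.2347] v=[-1.6686 1.1805 0.5066]
Step 6: x=[3.4747 8.5081 11.4285] v=[-1.5187 0.7985 0.7751]
Step 7: x=[3.1925 8.5757 11.6898] v=[-1.1290 0.2703 1.0450]
Max displacement = 1.0625

Answer: 1.0625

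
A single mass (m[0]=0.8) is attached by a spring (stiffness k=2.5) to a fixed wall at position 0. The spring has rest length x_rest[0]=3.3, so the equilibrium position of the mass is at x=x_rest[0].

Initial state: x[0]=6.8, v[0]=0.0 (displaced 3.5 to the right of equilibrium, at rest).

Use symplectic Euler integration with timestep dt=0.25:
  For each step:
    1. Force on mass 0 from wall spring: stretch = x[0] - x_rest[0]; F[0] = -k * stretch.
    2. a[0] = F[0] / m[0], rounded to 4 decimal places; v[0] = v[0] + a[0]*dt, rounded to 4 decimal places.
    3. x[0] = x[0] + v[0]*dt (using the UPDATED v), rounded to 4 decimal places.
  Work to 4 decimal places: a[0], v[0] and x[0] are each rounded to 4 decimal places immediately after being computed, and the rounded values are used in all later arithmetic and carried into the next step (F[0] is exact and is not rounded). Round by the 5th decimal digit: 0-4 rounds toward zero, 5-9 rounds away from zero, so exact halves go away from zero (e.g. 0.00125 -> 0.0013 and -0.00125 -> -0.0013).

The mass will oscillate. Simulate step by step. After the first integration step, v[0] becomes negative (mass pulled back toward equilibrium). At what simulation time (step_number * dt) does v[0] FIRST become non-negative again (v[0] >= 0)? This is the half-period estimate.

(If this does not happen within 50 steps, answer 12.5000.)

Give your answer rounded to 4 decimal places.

Answer: 2.0000

Derivation:
Step 0: x=[6.8000] v=[0.0000]
Step 1: x=[6.1164] v=[-2.7344]
Step 2: x=[4.8827] v=[-4.9347]
Step 3: x=[3.3399] v=[-6.1712]
Step 4: x=[1.7893] v=[-6.2024]
Step 5: x=[0.5338] v=[-5.0222]
Step 6: x=[-0.1815] v=[-2.8611]
Step 7: x=[-0.2168] v=[-0.1412]
Step 8: x=[0.4348] v=[2.6063]
First v>=0 after going negative at step 8, time=2.0000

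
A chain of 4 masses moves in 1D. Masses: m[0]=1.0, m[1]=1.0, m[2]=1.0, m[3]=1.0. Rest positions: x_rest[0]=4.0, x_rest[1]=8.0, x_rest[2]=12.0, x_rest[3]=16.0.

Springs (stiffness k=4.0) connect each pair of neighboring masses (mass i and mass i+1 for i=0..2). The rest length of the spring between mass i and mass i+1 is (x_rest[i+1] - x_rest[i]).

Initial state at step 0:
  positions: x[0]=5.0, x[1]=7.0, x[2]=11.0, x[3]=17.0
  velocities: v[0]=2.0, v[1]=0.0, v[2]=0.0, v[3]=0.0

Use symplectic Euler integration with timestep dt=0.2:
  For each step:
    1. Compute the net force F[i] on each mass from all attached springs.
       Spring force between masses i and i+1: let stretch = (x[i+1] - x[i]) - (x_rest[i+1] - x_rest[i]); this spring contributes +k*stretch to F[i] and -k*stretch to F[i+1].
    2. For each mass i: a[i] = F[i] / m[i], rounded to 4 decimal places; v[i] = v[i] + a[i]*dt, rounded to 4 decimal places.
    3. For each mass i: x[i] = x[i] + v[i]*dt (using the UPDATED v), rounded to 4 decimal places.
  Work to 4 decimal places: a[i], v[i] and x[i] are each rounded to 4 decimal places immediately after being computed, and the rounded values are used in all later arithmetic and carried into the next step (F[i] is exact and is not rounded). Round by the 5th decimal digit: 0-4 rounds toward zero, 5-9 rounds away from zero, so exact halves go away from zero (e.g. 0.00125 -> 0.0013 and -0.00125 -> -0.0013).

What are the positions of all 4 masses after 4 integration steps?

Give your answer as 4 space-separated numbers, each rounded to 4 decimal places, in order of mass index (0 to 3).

Answer: 4.1918 9.3533 12.9361 15.1187

Derivation:
Step 0: x=[5.0000 7.0000 11.0000 17.0000] v=[2.0000 0.0000 0.0000 0.0000]
Step 1: x=[5.0800 7.3200 11.3200 16.6800] v=[0.4000 1.6000 1.6000 -1.6000]
Step 2: x=[4.8784 7.9216 11.8576 16.1424] v=[-1.0080 3.0080 2.6880 -2.6880]
Step 3: x=[4.5237 8.6660 12.4510 15.5592] v=[-1.7734 3.7222 2.9670 -2.9158]
Step 4: x=[4.1918 9.3533 12.9361 15.1187] v=[-1.6596 3.4364 2.4256 -2.2024]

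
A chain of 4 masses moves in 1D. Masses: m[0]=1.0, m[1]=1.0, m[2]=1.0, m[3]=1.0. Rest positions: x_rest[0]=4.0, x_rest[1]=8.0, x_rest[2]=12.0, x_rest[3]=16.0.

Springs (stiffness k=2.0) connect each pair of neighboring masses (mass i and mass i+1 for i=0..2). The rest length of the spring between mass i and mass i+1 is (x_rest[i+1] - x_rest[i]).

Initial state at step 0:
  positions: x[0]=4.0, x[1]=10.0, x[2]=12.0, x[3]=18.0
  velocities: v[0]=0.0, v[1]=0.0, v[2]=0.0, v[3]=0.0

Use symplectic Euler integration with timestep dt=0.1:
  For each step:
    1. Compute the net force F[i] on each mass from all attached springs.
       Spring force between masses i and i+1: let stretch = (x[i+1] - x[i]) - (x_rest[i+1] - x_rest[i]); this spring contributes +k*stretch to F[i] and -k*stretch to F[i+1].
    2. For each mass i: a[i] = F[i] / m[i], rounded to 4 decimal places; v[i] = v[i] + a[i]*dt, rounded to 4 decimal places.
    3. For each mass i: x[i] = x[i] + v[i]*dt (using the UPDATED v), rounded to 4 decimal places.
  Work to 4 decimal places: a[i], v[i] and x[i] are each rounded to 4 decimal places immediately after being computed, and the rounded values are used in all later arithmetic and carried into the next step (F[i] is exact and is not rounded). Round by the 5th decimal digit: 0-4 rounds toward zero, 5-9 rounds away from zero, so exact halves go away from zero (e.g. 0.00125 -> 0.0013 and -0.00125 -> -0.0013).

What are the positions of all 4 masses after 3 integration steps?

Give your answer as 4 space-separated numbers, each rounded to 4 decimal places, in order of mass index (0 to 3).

Answer: 4.2282 9.5476 12.4524 17.7718

Derivation:
Step 0: x=[4.0000 10.0000 12.0000 18.0000] v=[0.0000 0.0000 0.0000 0.0000]
Step 1: x=[4.0400 9.9200 12.0800 17.9600] v=[0.4000 -0.8000 0.8000 -0.4000]
Step 2: x=[4.1176 9.7656 12.2344 17.8824] v=[0.7760 -1.5440 1.5440 -0.7760]
Step 3: x=[4.2282 9.5476 12.4524 17.7718] v=[1.1056 -2.1798 2.1798 -1.1056]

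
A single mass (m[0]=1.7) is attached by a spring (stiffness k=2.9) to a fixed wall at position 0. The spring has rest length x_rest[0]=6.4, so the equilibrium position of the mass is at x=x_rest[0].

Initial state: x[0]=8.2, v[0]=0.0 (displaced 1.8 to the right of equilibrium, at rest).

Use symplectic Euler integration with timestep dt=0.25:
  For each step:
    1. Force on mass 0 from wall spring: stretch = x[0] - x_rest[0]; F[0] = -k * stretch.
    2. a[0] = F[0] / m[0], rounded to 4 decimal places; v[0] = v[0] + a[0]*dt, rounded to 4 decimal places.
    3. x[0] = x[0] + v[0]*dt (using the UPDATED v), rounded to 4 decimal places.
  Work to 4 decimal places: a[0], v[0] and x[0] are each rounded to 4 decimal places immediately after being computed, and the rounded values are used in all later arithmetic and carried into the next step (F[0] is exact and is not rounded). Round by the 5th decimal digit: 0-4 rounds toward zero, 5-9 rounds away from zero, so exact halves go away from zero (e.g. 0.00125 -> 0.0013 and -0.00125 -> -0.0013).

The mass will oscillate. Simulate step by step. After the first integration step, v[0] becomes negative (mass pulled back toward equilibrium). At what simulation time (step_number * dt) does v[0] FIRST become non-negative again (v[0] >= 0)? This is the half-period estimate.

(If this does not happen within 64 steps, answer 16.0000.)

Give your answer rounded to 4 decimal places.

Answer: 2.5000

Derivation:
Step 0: x=[8.2000] v=[0.0000]
Step 1: x=[8.0081] v=[-0.7677]
Step 2: x=[7.6447] v=[-1.4535]
Step 3: x=[7.1486] v=[-1.9843]
Step 4: x=[6.5727] v=[-2.3036]
Step 5: x=[5.9784] v=[-2.3773]
Step 6: x=[5.4290] v=[-2.1975]
Step 7: x=[4.9832] v=[-1.7834]
Step 8: x=[4.6884] v=[-1.1792]
Step 9: x=[4.5761] v=[-0.4493]
Step 10: x=[4.6583] v=[0.3286]
First v>=0 after going negative at step 10, time=2.5000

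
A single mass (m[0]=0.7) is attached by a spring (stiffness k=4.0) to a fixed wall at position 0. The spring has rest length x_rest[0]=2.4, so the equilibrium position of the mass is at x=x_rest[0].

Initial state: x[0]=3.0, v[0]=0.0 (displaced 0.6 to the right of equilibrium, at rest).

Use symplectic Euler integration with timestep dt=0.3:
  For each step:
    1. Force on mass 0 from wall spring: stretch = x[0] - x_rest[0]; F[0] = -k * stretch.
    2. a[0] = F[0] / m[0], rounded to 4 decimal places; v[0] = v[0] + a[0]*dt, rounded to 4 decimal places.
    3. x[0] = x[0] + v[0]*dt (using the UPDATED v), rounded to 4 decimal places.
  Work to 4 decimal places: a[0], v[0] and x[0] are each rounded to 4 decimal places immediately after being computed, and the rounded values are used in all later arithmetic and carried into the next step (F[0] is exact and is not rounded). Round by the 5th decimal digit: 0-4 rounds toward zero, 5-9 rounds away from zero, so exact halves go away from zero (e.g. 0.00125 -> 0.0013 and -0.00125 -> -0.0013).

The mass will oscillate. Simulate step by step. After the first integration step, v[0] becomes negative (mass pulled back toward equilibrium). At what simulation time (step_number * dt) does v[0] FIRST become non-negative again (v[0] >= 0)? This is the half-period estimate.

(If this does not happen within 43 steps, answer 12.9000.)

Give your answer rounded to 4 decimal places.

Step 0: x=[3.0000] v=[0.0000]
Step 1: x=[2.6914] v=[-1.0286]
Step 2: x=[2.2330] v=[-1.5281]
Step 3: x=[1.8605] v=[-1.2418]
Step 4: x=[1.7654] v=[-0.3169]
Step 5: x=[1.9967] v=[0.7710]
First v>=0 after going negative at step 5, time=1.5000

Answer: 1.5000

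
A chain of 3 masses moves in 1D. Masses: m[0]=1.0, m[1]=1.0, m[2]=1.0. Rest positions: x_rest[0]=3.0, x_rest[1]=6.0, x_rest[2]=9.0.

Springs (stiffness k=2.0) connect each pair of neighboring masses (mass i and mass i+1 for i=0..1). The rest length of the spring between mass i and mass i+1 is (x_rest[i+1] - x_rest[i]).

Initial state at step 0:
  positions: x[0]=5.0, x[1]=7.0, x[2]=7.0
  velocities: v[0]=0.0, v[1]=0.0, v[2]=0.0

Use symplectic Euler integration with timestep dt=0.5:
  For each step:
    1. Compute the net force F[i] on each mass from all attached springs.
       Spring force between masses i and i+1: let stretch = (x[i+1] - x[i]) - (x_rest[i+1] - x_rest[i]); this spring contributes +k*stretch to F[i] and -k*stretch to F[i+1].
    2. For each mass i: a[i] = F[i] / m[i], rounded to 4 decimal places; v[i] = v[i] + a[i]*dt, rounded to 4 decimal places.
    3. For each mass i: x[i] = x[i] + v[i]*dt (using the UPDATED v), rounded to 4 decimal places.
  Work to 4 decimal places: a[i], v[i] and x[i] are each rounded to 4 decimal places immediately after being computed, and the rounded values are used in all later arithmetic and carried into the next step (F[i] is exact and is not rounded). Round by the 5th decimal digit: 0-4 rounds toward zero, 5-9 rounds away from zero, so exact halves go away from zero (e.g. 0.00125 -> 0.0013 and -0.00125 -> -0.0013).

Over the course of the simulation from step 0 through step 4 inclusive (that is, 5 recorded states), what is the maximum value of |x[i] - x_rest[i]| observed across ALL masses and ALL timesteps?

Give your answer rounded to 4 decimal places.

Step 0: x=[5.0000 7.0000 7.0000] v=[0.0000 0.0000 0.0000]
Step 1: x=[4.5000 6.0000 8.5000] v=[-1.0000 -2.0000 3.0000]
Step 2: x=[3.2500 5.5000 10.2500] v=[-2.5000 -1.0000 3.5000]
Step 3: x=[1.6250 6.2500 11.1250] v=[-3.2500 1.5000 1.7500]
Step 4: x=[0.8125 7.1250 11.0625] v=[-1.6250 1.7500 -0.1250]
Max displacement = 2.1875

Answer: 2.1875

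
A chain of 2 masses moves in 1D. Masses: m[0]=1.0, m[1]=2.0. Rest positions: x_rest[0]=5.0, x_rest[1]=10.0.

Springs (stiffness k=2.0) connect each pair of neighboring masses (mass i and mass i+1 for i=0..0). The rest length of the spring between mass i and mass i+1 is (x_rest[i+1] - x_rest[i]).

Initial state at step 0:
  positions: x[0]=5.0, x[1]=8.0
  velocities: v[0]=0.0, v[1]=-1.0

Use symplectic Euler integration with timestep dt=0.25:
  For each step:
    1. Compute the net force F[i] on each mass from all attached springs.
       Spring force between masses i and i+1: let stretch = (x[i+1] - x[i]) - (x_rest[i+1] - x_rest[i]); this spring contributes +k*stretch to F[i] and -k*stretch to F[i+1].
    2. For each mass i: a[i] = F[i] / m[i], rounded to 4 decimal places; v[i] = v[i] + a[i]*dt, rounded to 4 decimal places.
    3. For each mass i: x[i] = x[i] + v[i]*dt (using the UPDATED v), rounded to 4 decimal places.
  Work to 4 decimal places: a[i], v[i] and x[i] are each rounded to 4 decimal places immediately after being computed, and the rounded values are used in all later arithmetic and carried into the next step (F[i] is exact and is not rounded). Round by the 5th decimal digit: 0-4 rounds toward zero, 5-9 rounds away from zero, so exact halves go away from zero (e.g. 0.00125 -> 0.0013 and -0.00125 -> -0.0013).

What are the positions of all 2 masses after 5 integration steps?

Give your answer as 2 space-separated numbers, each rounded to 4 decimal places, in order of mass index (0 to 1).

Step 0: x=[5.0000 8.0000] v=[0.0000 -1.0000]
Step 1: x=[4.7500 7.8750] v=[-1.0000 -0.5000]
Step 2: x=[4.2656 7.8672] v=[-1.9375 -0.0313]
Step 3: x=[3.6064 7.9468] v=[-2.6367 0.3183]
Step 4: x=[2.8648 8.0676] v=[-2.9665 0.4832]
Step 5: x=[2.1485 8.1757] v=[-2.8651 0.4325]

Answer: 2.1485 8.1757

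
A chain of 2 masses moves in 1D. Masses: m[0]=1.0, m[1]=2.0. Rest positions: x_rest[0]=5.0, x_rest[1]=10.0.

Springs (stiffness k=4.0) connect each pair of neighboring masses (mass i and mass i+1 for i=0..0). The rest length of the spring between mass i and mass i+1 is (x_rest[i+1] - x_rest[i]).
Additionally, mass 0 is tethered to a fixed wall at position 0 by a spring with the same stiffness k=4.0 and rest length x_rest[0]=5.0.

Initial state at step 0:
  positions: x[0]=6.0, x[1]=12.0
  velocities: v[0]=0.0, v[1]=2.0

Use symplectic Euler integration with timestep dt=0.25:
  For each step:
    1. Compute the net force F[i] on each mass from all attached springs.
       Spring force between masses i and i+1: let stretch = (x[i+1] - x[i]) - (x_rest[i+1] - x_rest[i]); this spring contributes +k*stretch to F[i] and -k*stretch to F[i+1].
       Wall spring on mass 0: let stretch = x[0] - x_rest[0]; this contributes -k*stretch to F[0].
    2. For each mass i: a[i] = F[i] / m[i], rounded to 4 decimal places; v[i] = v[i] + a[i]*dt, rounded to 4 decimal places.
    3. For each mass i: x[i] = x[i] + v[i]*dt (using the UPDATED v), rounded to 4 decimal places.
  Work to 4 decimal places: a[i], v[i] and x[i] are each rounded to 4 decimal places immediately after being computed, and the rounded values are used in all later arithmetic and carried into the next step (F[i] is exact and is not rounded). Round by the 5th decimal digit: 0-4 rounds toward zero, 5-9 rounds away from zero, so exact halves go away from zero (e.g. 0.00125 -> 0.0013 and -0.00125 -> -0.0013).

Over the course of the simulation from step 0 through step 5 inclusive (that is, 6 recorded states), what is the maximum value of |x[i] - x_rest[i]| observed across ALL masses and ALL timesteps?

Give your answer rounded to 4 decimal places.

Answer: 2.5957

Derivation:
Step 0: x=[6.0000 12.0000] v=[0.0000 2.0000]
Step 1: x=[6.0000 12.3750] v=[0.0000 1.5000]
Step 2: x=[6.0938 12.5781] v=[0.3750 0.8125]
Step 3: x=[6.2852 12.5957] v=[0.7655 0.0704]
Step 4: x=[6.4829 12.4495] v=[0.7908 -0.5849]
Step 5: x=[6.5515 12.1825] v=[0.2745 -1.0682]
Max displacement = 2.5957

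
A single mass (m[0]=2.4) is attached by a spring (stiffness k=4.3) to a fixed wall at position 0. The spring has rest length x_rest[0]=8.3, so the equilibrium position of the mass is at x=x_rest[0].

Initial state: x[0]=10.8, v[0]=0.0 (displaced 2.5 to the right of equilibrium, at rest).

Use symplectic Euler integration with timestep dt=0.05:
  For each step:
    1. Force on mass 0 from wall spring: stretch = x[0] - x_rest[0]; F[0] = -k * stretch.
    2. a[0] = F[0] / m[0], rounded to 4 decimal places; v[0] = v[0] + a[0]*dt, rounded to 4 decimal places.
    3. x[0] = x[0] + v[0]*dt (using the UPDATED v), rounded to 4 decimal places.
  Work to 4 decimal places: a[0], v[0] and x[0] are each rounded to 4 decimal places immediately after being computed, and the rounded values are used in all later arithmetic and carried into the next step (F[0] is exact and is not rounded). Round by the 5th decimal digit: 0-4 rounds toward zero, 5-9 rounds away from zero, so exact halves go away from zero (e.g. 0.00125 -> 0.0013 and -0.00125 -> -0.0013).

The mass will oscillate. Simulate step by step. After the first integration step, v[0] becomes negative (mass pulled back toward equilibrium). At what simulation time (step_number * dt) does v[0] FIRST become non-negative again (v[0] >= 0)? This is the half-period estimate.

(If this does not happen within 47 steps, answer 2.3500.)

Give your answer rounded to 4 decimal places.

Step 0: x=[10.8000] v=[0.0000]
Step 1: x=[10.7888] v=[-0.2240]
Step 2: x=[10.7665] v=[-0.4470]
Step 3: x=[10.7331] v=[-0.6680]
Step 4: x=[10.6888] v=[-0.8860]
Step 5: x=[10.6338] v=[-1.1000]
Step 6: x=[10.5683] v=[-1.3091]
Step 7: x=[10.4927] v=[-1.5123]
Step 8: x=[10.4073] v=[-1.7087]
Step 9: x=[10.3124] v=[-1.8975]
Step 10: x=[10.2085] v=[-2.0778]
Step 11: x=[10.0961] v=[-2.2488]
Step 12: x=[9.9756] v=[-2.4097]
Step 13: x=[9.8476] v=[-2.5598]
Step 14: x=[9.7127] v=[-2.6984]
Step 15: x=[9.5715] v=[-2.8250]
Step 16: x=[9.4246] v=[-2.9389]
Step 17: x=[9.2726] v=[-3.0396]
Step 18: x=[9.1163] v=[-3.1267]
Step 19: x=[8.9563] v=[-3.1998]
Step 20: x=[8.7934] v=[-3.2586]
Step 21: x=[8.6283] v=[-3.3028]
Step 22: x=[8.4617] v=[-3.3322]
Step 23: x=[8.2944] v=[-3.3467]
Step 24: x=[8.1271] v=[-3.3462]
Step 25: x=[7.9606] v=[-3.3307]
Step 26: x=[7.7956] v=[-3.3003]
Step 27: x=[7.6328] v=[-3.2551]
Step 28: x=[7.4730] v=[-3.1953]
Step 29: x=[7.3169] v=[-3.1212]
Step 30: x=[7.1652] v=[-3.0331]
Step 31: x=[7.0186] v=[-2.9314]
Step 32: x=[6.8778] v=[-2.8166]
Step 33: x=[6.7433] v=[-2.6892]
Step 34: x=[6.6158] v=[-2.5497]
Step 35: x=[6.4959] v=[-2.3988]
Step 36: x=[6.3840] v=[-2.2372]
Step 37: x=[6.2807] v=[-2.0656]
Step 38: x=[6.1865] v=[-1.8847]
Step 39: x=[6.1017] v=[-1.6954]
Step 40: x=[6.0268] v=[-1.4985]
Step 41: x=[5.9621] v=[-1.2949]
Step 42: x=[5.9078] v=[-1.0855]
Step 43: x=[5.8642] v=[-0.8712]
Step 44: x=[5.8316] v=[-0.6530]
Step 45: x=[5.8100] v=[-0.4319]
Step 46: x=[5.7996] v=[-0.2088]
Step 47: x=[5.8004] v=[0.0152]
First v>=0 after going negative at step 47, time=2.3500

Answer: 2.3500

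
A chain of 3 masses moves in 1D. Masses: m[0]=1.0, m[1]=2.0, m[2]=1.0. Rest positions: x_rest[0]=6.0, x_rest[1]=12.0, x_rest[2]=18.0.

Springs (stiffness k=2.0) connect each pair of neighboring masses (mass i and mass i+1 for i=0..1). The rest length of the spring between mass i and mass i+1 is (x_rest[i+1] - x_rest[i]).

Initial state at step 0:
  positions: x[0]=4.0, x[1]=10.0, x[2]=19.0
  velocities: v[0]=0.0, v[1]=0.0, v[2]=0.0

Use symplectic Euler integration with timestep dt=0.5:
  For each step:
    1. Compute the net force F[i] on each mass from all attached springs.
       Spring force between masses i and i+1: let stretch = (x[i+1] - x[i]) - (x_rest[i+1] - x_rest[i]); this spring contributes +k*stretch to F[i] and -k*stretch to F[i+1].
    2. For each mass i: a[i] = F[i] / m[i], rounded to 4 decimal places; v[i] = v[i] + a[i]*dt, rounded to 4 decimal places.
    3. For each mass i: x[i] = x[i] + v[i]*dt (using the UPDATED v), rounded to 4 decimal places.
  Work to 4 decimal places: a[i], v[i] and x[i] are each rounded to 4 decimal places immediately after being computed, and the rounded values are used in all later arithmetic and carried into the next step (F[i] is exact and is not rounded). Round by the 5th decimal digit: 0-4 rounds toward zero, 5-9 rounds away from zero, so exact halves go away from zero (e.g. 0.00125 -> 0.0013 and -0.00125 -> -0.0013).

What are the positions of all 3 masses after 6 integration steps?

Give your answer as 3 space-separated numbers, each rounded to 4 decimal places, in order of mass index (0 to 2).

Answer: 5.5235 10.0001 17.4766

Derivation:
Step 0: x=[4.0000 10.0000 19.0000] v=[0.0000 0.0000 0.0000]
Step 1: x=[4.0000 10.7500 17.5000] v=[0.0000 1.5000 -3.0000]
Step 2: x=[4.3750 11.5000 15.6250] v=[0.7500 1.5000 -3.7500]
Step 3: x=[5.3125 11.5000 14.6875] v=[1.8750 0.0000 -1.8750]
Step 4: x=[6.3438 10.7500 15.1563] v=[2.0625 -1.5000 0.9375]
Step 5: x=[6.5782 10.0000 16.4219] v=[0.4687 -1.5000 2.5312]
Step 6: x=[5.5235 10.0001 17.4766] v=[-2.1095 0.0001 2.1093]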